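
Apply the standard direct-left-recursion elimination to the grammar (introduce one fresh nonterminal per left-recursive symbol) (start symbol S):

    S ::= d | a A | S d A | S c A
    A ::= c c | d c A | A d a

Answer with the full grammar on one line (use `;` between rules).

Directly left-recursive nonterminals: S, A.
For S: α = {d A, c A}, β = {d, a A}. Rewrite as S → β S' and S' → α S' | ε.
For A: α = {d a}, β = {c c, d c A}. Rewrite as A → β A' and A' → α A' | ε.

S ::= d S' | a A S'; A ::= c c A' | d c A A'; S' ::= d A S' | c A S' | ε; A' ::= d a A' | ε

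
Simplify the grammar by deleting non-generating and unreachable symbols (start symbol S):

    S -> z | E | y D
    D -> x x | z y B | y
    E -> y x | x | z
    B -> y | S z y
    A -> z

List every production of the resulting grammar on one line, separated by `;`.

Generating nonterminals: {A, B, D, E, S}.
Reachable from S after that: {B, D, E, S}.
Removed useless symbols: {A} and every production mentioning them.

S -> z | E | y D; D -> x x | z y B | y; E -> y x | x | z; B -> y | S z y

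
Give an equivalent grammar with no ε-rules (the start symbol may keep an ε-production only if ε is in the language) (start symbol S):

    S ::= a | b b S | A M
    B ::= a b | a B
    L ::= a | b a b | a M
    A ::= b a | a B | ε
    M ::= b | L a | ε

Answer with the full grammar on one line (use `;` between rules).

Nullable set = {A, M, S}.
ε ∈ L(G) since S is nullable, so keep S → ε.
For each production, add variants omitting each subset of nullable occurrences: S → b b S gives b b S | b b. S → A M gives A M | A | M.

S ::= a | b b S | b b | A M | A | M | ε; B ::= a b | a B; L ::= a | b a b | a M; A ::= b a | a B; M ::= b | L a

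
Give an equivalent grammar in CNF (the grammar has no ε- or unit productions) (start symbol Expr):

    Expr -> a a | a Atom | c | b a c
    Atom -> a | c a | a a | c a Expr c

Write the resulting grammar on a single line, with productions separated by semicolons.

Introduce a nonterminal for each terminal appearing in a rule of length ≥ 2: X1 → a, X2 → b, X3 → c.
Binarize each right-hand side of length ≥ 3 by chaining fresh nonterminals (Y1, Y2, …): affected rules were Expr → X2 X1 X3; Atom → X3 X1 Expr X3.

Expr -> X1 X1 | X1 Atom | c | X2 Y1; Atom -> a | X3 X1 | X1 X1 | X3 Y2; X1 -> a; X2 -> b; X3 -> c; Y1 -> X1 X3; Y2 -> X1 Y3; Y3 -> Expr X3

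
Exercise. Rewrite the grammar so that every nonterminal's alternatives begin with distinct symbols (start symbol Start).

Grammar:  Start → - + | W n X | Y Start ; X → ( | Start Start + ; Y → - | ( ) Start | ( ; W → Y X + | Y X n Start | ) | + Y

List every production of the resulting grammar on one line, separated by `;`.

Start → - + | W n X | Y Start; X → ( | Start Start +; Y → - | ( Y1; W → ) | + Y | Y X W1; Y1 → ) Start | ε; W1 → + | n Start

Y has alternatives sharing prefix '(': factor to Y → ( Y1 with Y1 → ) Start | ε.
W has alternatives sharing prefix 'Y X': factor to W → Y X W1 with W1 → + | n Start.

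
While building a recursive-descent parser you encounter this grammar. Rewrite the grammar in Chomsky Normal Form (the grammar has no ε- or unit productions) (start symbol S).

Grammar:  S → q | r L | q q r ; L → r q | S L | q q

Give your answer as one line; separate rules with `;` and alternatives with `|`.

Introduce a nonterminal for each terminal appearing in a rule of length ≥ 2: X1 → r, X2 → q.
Binarize each right-hand side of length ≥ 3 by chaining fresh nonterminals (Y1, Y2, …): affected rules were S → X2 X2 X1.

S → q | X1 L | X2 Y1; L → X1 X2 | S L | X2 X2; X1 → r; X2 → q; Y1 → X2 X1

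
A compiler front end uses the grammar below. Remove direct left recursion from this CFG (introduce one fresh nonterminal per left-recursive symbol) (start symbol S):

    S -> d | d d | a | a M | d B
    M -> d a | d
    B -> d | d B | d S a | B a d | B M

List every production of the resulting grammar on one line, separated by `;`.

S -> d | d d | a | a M | d B; M -> d a | d; B -> d B' | d B B' | d S a B'; B' -> a d B' | M B' | ε

B is directly left-recursive.
For B: α = {a d, M}, β = {d, d B, d S a}. Rewrite as B → β B' and B' → α B' | ε.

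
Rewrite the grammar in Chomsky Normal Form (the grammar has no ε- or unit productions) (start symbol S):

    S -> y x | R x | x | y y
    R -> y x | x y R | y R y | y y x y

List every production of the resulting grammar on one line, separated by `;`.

S -> X1 X2 | R X2 | x | X1 X1; R -> X1 X2 | X2 Y1 | X1 Y2 | X1 Y3; X1 -> y; X2 -> x; Y1 -> X1 R; Y2 -> R X1; Y3 -> X1 Y4; Y4 -> X2 X1

Introduce a nonterminal for each terminal appearing in a rule of length ≥ 2: X1 → y, X2 → x.
Binarize each right-hand side of length ≥ 3 by chaining fresh nonterminals (Y1, Y2, …): affected rules were R → X2 X1 R; R → X1 R X1; R → X1 X1 X2 X1.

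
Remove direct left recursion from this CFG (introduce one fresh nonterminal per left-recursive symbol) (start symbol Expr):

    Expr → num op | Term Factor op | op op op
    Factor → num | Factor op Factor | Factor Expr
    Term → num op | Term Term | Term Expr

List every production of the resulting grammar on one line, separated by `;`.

Directly left-recursive nonterminals: Factor, Term.
For Factor: α = {op Factor, Expr}, β = {num}. Rewrite as Factor → β Factor1 and Factor1 → α Factor1 | ε.
For Term: α = {Term, Expr}, β = {num op}. Rewrite as Term → β Term1 and Term1 → α Term1 | ε.

Expr → num op | Term Factor op | op op op; Factor → num Factor1; Term → num op Term1; Factor1 → op Factor Factor1 | Expr Factor1 | ε; Term1 → Term Term1 | Expr Term1 | ε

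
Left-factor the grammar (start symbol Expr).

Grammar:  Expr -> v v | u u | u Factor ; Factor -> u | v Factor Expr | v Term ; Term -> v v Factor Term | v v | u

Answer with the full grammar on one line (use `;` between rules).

Expr -> v v | u Expr1; Factor -> u | v Factor1; Term -> u | v v Term1; Expr1 -> u | Factor; Factor1 -> Factor Expr | Term; Term1 -> Factor Term | eps

Expr has alternatives sharing prefix 'u': factor to Expr → u Expr1 with Expr1 → u | Factor.
Factor has alternatives sharing prefix 'v': factor to Factor → v Factor1 with Factor1 → Factor Expr | Term.
Term has alternatives sharing prefix 'v v': factor to Term → v v Term1 with Term1 → Factor Term | ε.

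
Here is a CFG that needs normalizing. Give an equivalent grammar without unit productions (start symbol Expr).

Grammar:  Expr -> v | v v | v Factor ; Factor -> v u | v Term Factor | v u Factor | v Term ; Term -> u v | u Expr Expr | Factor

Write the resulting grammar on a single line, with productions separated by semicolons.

Expr -> v | v v | v Factor; Factor -> v u | v Term Factor | v u Factor | v Term; Term -> u v | u Expr Expr | v u | v Term Factor | v u Factor | v Term

Unit pairs: Term ⇒* {Factor}.
For each unit pair (A, B), copy every non-unit production of B to A, then drop all unit productions.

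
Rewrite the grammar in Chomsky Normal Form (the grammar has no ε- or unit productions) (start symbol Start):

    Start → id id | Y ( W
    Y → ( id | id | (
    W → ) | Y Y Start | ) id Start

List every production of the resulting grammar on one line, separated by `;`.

Introduce a nonterminal for each terminal appearing in a rule of length ≥ 2: X1 → id, X2 → (, X3 → ).
Binarize each right-hand side of length ≥ 3 by chaining fresh nonterminals (Y1, Y2, …): affected rules were Start → Y X2 W; W → Y Y Start; W → X3 X1 Start.

Start → X1 X1 | Y Y1; Y → X2 X1 | id | (; W → ) | Y Y2 | X3 Y3; X1 → id; X2 → (; X3 → ); Y1 → X2 W; Y2 → Y Start; Y3 → X1 Start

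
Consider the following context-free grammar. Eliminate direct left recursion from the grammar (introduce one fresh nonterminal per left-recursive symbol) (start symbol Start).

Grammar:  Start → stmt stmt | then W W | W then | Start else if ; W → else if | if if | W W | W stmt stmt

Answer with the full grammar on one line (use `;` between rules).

Start → stmt stmt Start1 | then W W Start1 | W then Start1; W → else if W1 | if if W1; Start1 → else if Start1 | ε; W1 → W W1 | stmt stmt W1 | ε

Left recursion appears on Start, W.
For Start: α = {else if}, β = {stmt stmt, then W W, W then}. Rewrite as Start → β Start1 and Start1 → α Start1 | ε.
For W: α = {W, stmt stmt}, β = {else if, if if}. Rewrite as W → β W1 and W1 → α W1 | ε.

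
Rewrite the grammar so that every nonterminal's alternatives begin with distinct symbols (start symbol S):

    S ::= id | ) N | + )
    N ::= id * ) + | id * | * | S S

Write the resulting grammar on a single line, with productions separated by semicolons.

S ::= id | ) N | + ); N ::= * | S S | id * N'; N' ::= ) + | epsilon

N has alternatives sharing prefix 'id *': factor to N → id * N' with N' → ) + | ε.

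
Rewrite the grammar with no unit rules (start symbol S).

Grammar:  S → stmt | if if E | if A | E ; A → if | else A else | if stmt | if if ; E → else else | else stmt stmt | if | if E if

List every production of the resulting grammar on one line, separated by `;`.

S → else else | else stmt stmt | if | if E if | stmt | if if E | if A; A → if | else A else | if stmt | if if; E → else else | else stmt stmt | if | if E if

Unit pairs: S ⇒* {E}.
For every A with A ⇒* B via unit rules, add B's non-unit alternatives to A; then delete every rule of the form X → Y.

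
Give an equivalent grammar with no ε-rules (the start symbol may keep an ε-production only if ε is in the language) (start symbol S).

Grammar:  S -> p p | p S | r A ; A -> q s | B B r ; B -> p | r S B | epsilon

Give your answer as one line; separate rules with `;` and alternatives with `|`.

S -> p p | p S | r A; A -> q s | B B r | B r | r; B -> p | r S B | r S

The nullable symbols are {B}.
ε ∉ L(G), so no ε-production is kept.
Expand every rule over subsets of its nullable positions: A → B B r gives B B r | B r | r. B → r S B gives r S B | r S.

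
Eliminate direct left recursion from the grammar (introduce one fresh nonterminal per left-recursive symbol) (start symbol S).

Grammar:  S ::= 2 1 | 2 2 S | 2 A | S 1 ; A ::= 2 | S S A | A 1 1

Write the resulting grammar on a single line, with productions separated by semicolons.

S ::= 2 1 S' | 2 2 S S' | 2 A S'; A ::= 2 A' | S S A A'; S' ::= 1 S' | ε; A' ::= 1 1 A' | ε

S, A are directly left-recursive.
For S: α = {1}, β = {2 1, 2 2 S, 2 A}. Rewrite as S → β S' and S' → α S' | ε.
For A: α = {1 1}, β = {2, S S A}. Rewrite as A → β A' and A' → α A' | ε.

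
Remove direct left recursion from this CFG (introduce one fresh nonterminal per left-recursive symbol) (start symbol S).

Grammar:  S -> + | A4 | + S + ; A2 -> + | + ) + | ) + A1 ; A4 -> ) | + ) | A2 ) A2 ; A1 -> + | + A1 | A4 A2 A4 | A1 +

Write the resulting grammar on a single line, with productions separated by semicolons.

S -> + | A4 | + S +; A2 -> + | + ) + | ) + A1; A4 -> ) | + ) | A2 ) A2; A1 -> + A1' | + A1 A1' | A4 A2 A4 A1'; A1' -> + A1' | ε

Left recursion appears on A1.
For A1: α = {+}, β = {+, + A1, A4 A2 A4}. Rewrite as A1 → β A1' and A1' → α A1' | ε.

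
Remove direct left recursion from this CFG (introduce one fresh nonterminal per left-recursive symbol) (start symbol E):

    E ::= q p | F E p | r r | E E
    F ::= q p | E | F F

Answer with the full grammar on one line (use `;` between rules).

E ::= q p E' | F E p E' | r r E'; F ::= q p F' | E F'; E' ::= E E' | epsilon; F' ::= F F' | epsilon

Directly left-recursive nonterminals: E, F.
For E: α = {E}, β = {q p, F E p, r r}. Rewrite as E → β E' and E' → α E' | ε.
For F: α = {F}, β = {q p, E}. Rewrite as F → β F' and F' → α F' | ε.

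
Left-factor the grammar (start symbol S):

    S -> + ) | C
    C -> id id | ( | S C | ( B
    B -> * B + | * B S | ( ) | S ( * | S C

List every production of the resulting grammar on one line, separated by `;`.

C has alternatives sharing prefix '(': factor to C → ( C' with C' → ε | B.
B has alternatives sharing prefix '* B': factor to B → * B B' with B' → + | S.
B has alternatives sharing prefix 'S': factor to B → S B'' with B'' → ( * | C.

S -> + ) | C; C -> id id | S C | ( C'; B -> ( ) | * B B' | S B''; C' -> ε | B; B' -> + | S; B'' -> ( * | C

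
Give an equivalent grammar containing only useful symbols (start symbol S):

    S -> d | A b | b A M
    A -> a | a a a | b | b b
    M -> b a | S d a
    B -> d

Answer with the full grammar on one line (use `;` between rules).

S -> d | A b | b A M; A -> a | a a a | b | b b; M -> b a | S d a

Generating nonterminals: {A, B, M, S}.
Reachable from S after that: {A, M, S}.
Removed useless symbols: {B} and every production mentioning them.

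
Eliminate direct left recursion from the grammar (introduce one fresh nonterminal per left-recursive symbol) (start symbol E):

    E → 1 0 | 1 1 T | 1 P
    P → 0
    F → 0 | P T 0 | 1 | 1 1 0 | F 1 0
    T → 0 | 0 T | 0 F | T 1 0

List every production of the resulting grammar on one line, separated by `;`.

E → 1 0 | 1 1 T | 1 P; P → 0; F → 0 F' | P T 0 F' | 1 F' | 1 1 0 F'; T → 0 T' | 0 T T' | 0 F T'; F' → 1 0 F' | ε; T' → 1 0 T' | ε

F, T are directly left-recursive.
For F: α = {1 0}, β = {0, P T 0, 1, 1 1 0}. Rewrite as F → β F' and F' → α F' | ε.
For T: α = {1 0}, β = {0, 0 T, 0 F}. Rewrite as T → β T' and T' → α T' | ε.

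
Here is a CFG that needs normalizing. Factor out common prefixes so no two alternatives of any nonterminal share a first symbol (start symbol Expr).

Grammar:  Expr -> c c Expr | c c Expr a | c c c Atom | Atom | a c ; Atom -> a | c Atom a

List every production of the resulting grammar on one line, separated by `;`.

Expr -> Atom | a c | c c Expr1; Atom -> a | c Atom a; Expr1 -> c Atom | Expr Expr11; Expr11 -> eps | a

Expr has alternatives sharing prefix 'c c': factor to Expr → c c Expr1 with Expr1 → Expr | Expr a | c Atom.
Expr1 has alternatives sharing prefix 'Expr': factor to Expr1 → Expr Expr11 with Expr11 → ε | a.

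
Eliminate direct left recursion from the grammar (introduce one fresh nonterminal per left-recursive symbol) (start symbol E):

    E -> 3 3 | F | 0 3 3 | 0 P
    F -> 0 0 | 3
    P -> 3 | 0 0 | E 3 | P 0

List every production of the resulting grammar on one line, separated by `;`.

Left recursion appears on P.
For P: α = {0}, β = {3, 0 0, E 3}. Rewrite as P → β P' and P' → α P' | ε.

E -> 3 3 | F | 0 3 3 | 0 P; F -> 0 0 | 3; P -> 3 P' | 0 0 P' | E 3 P'; P' -> 0 P' | ε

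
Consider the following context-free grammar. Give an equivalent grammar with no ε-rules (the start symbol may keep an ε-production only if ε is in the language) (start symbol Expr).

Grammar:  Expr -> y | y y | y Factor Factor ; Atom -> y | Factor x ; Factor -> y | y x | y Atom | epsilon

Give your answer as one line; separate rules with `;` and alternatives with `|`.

Expr -> y | y y | y Factor Factor | y Factor; Atom -> y | Factor x | x; Factor -> y | y x | y Atom

Nullable set = {Factor}.
ε ∉ L(G), so no ε-production is kept.
Add the nullable-subset variants: Expr → y Factor Factor gives y Factor Factor | y Factor. Atom → Factor x gives Factor x | x.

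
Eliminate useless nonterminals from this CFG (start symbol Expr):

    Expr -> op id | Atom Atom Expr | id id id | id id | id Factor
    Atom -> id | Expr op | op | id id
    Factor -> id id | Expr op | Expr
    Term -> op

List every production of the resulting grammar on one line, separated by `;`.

Expr -> op id | Atom Atom Expr | id id id | id id | id Factor; Atom -> id | Expr op | op | id id; Factor -> id id | Expr op | Expr

Generating nonterminals: {Atom, Expr, Factor, Term}.
Reachable from Expr after that: {Atom, Expr, Factor}.
Removed useless symbols: {Term} and every production mentioning them.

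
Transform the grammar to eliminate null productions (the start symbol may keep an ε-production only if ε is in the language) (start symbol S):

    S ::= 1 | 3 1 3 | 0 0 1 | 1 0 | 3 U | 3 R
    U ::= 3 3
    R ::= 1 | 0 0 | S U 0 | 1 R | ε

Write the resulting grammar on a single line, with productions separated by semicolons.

Nullable nonterminals: {R}.
ε ∉ L(G), so no ε-production is kept.
For each production, add variants omitting each subset of nullable occurrences: S → 3 R gives 3 R | 3.

S ::= 1 | 3 1 3 | 0 0 1 | 1 0 | 3 U | 3 R | 3; U ::= 3 3; R ::= 1 | 0 0 | S U 0 | 1 R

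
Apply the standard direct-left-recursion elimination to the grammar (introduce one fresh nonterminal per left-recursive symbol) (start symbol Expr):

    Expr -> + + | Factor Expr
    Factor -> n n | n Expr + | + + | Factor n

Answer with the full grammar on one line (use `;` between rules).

Expr -> + + | Factor Expr; Factor -> n n Factor1 | n Expr + Factor1 | + + Factor1; Factor1 -> n Factor1 | ε

Directly left-recursive nonterminal: Factor.
For Factor: α = {n}, β = {n n, n Expr +, + +}. Rewrite as Factor → β Factor1 and Factor1 → α Factor1 | ε.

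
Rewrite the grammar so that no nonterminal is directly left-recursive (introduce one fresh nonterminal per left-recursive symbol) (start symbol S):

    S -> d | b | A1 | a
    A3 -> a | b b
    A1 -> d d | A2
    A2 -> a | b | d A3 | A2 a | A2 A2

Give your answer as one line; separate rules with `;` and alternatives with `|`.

Directly left-recursive nonterminal: A2.
For A2: α = {a, A2}, β = {a, b, d A3}. Rewrite as A2 → β A2' and A2' → α A2' | ε.

S -> d | b | A1 | a; A3 -> a | b b; A1 -> d d | A2; A2 -> a A2' | b A2' | d A3 A2'; A2' -> a A2' | A2 A2' | ε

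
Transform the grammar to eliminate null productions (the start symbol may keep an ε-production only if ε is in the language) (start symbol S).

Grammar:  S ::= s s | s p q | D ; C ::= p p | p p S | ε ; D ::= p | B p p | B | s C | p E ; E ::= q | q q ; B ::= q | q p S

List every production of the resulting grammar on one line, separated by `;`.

S ::= s s | s p q | D; C ::= p p | p p S; D ::= p | B p p | B | s C | s | p E; E ::= q | q q; B ::= q | q p S

The nullable symbols are {C}.
ε ∉ L(G), so no ε-production is kept.
Expand every rule over subsets of its nullable positions: D → s C gives s C | s.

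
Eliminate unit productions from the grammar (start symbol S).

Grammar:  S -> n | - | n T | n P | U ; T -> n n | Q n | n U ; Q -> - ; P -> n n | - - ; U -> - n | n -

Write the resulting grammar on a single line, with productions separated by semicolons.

S -> - n | n - | n | - | n T | n P; T -> n n | Q n | n U; Q -> -; P -> n n | - -; U -> - n | n -

Unit pairs: S ⇒* {U}.
Replace each nonterminal's rules with the union of the non-unit rules of every nonterminal it unit-derives.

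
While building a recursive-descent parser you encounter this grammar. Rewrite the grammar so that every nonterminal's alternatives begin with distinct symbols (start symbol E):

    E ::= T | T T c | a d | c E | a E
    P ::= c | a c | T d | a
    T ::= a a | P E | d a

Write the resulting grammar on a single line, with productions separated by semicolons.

E has alternatives sharing prefix 'T': factor to E → T E' with E' → ε | T c.
E has alternatives sharing prefix 'a': factor to E → a E'' with E'' → d | E.
P has alternatives sharing prefix 'a': factor to P → a P' with P' → c | ε.

E ::= c E | T E' | a E''; P ::= c | T d | a P'; T ::= a a | P E | d a; E' ::= ε | T c; E'' ::= d | E; P' ::= c | ε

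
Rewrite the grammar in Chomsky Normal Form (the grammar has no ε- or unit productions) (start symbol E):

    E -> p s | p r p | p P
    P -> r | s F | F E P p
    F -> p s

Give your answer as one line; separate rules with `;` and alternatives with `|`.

E -> X1 X2 | X1 Y1 | X1 P; P -> r | X2 F | F Y2; F -> X1 X2; X1 -> p; X2 -> s; X3 -> r; Y1 -> X3 X1; Y2 -> E Y3; Y3 -> P X1

Introduce a nonterminal for each terminal appearing in a rule of length ≥ 2: X1 → p, X2 → s, X3 → r.
Binarize each right-hand side of length ≥ 3 by chaining fresh nonterminals (Y1, Y2, …): affected rules were E → X1 X3 X1; P → F E P X1.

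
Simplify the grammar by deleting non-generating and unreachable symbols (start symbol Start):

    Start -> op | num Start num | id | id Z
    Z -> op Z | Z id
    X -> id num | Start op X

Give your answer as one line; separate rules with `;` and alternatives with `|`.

Generating nonterminals: {Start, X}.
Reachable from Start after that: {Start}.
Removed useless symbols: {X, Z} and every production mentioning them.

Start -> op | num Start num | id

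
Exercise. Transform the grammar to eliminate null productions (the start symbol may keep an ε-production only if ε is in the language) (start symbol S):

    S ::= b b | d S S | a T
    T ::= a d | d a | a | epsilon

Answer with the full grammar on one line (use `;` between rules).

Nullable nonterminals: {T}.
ε ∉ L(G), so no ε-production is kept.
For each production, add variants omitting each subset of nullable occurrences: S → a T gives a T | a.

S ::= b b | d S S | a T | a; T ::= a d | d a | a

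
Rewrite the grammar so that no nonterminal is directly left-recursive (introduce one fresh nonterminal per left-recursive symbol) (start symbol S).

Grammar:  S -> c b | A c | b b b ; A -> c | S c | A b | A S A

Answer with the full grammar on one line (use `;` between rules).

S -> c b | A c | b b b; A -> c A' | S c A'; A' -> b A' | S A A' | ε

A is directly left-recursive.
For A: α = {b, S A}, β = {c, S c}. Rewrite as A → β A' and A' → α A' | ε.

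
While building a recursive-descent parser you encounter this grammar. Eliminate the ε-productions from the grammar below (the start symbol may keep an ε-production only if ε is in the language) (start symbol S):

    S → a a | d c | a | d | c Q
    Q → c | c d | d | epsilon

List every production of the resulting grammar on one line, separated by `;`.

S → a a | d c | a | d | c Q | c; Q → c | c d | d

Nullable set = {Q}.
ε ∉ L(G), so no ε-production is kept.
For each production, add variants omitting each subset of nullable occurrences: S → c Q gives c Q | c.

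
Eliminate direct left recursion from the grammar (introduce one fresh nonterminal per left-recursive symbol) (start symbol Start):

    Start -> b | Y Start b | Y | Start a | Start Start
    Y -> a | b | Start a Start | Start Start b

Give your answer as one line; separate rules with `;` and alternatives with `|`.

Directly left-recursive nonterminal: Start.
For Start: α = {a, Start}, β = {b, Y Start b, Y}. Rewrite as Start → β Start1 and Start1 → α Start1 | ε.

Start -> b Start1 | Y Start b Start1 | Y Start1; Y -> a | b | Start a Start | Start Start b; Start1 -> a Start1 | Start Start1 | eps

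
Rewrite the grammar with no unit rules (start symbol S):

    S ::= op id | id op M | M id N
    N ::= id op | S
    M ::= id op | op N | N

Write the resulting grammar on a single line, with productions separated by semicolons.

S ::= op id | id op M | M id N; N ::= op id | id op M | M id N | id op; M ::= op id | id op M | M id N | id op | op N

Unit pairs: M ⇒* {N, S}; N ⇒* {S}.
Replace each nonterminal's rules with the union of the non-unit rules of every nonterminal it unit-derives.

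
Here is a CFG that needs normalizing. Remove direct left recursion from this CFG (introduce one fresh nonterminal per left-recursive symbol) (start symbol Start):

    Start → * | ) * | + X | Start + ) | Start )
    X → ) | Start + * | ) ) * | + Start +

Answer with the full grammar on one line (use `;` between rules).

Left recursion appears on Start.
For Start: α = {+ ), )}, β = {*, ) *, + X}. Rewrite as Start → β Start1 and Start1 → α Start1 | ε.

Start → * Start1 | ) * Start1 | + X Start1; X → ) | Start + * | ) ) * | + Start +; Start1 → + ) Start1 | ) Start1 | ε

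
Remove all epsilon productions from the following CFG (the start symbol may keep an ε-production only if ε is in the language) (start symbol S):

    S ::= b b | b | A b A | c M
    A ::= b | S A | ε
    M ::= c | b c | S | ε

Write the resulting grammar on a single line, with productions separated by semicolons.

Nullable nonterminals: {A, M}.
ε ∉ L(G), so no ε-production is kept.
Expand every rule over subsets of its nullable positions: S → A b A gives A b A | A b | b A. S → c M gives c M | c. A → S A gives S A | S.

S ::= b b | b | A b A | A b | b A | c M | c; A ::= b | S A | S; M ::= c | b c | S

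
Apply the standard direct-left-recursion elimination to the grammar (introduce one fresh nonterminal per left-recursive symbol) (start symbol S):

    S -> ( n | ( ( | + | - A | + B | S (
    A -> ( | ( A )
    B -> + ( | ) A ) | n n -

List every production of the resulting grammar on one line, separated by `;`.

S -> ( n S' | ( ( S' | + S' | - A S' | + B S'; A -> ( | ( A ); B -> + ( | ) A ) | n n -; S' -> ( S' | ε

S is directly left-recursive.
For S: α = {(}, β = {( n, ( (, +, - A, + B}. Rewrite as S → β S' and S' → α S' | ε.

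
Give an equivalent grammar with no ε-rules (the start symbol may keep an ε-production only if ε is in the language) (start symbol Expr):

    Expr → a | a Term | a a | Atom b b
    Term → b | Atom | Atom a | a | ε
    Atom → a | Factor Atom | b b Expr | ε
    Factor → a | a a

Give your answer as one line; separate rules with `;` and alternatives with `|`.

Nullable nonterminals: {Atom, Term}.
ε ∉ L(G), so no ε-production is kept.
For each production, add variants omitting each subset of nullable occurrences: Expr → Atom b b gives Atom b b | b b. Term → Atom a gives Atom a | a. Atom → Factor Atom gives Factor Atom | Factor.

Expr → a | a Term | a a | Atom b b | b b; Term → b | Atom | Atom a | a; Atom → a | Factor Atom | Factor | b b Expr; Factor → a | a a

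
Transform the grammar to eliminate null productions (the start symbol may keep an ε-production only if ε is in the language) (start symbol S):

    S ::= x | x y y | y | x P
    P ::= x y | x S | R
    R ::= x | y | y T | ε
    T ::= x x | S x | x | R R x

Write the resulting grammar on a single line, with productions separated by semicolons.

The nullable symbols are {P, R}.
ε ∉ L(G), so no ε-production is kept.
Expand every rule over subsets of its nullable positions: T → R R x gives R R x | R x.

S ::= x | x y y | y | x P; P ::= x y | x S | R; R ::= x | y | y T; T ::= x x | S x | x | R R x | R x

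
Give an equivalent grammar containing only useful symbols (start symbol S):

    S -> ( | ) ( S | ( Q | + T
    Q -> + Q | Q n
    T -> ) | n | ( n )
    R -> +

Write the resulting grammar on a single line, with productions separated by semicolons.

S -> ( | ) ( S | + T; T -> ) | n | ( n )

Generating nonterminals: {R, S, T}.
Reachable from S after that: {S, T}.
Removed useless symbols: {Q, R} and every production mentioning them.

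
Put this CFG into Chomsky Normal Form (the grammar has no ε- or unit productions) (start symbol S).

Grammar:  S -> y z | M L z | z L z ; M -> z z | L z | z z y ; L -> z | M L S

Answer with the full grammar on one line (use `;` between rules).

Introduce a nonterminal for each terminal appearing in a rule of length ≥ 2: X1 → y, X2 → z.
Binarize each right-hand side of length ≥ 3 by chaining fresh nonterminals (Y1, Y2, …): affected rules were S → M L X2; S → X2 L X2; M → X2 X2 X1; L → M L S.

S -> X1 X2 | M Y1 | X2 Y2; M -> X2 X2 | L X2 | X2 Y3; L -> z | M Y4; X1 -> y; X2 -> z; Y1 -> L X2; Y2 -> L X2; Y3 -> X2 X1; Y4 -> L S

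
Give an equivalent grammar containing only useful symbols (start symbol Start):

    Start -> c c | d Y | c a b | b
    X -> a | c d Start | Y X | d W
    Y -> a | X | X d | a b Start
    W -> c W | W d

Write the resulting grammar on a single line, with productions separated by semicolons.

Start -> c c | d Y | c a b | b; X -> a | c d Start | Y X; Y -> a | X | X d | a b Start

Generating nonterminals: {Start, X, Y}.
Reachable from Start after that: {Start, X, Y}.
Removed useless symbols: {W} and every production mentioning them.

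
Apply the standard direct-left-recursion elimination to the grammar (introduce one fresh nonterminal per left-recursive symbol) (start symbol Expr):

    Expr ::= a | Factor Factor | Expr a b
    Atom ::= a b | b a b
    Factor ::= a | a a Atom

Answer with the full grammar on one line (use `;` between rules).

Expr ::= a Expr1 | Factor Factor Expr1; Atom ::= a b | b a b; Factor ::= a | a a Atom; Expr1 ::= a b Expr1 | ε

Expr is directly left-recursive.
For Expr: α = {a b}, β = {a, Factor Factor}. Rewrite as Expr → β Expr1 and Expr1 → α Expr1 | ε.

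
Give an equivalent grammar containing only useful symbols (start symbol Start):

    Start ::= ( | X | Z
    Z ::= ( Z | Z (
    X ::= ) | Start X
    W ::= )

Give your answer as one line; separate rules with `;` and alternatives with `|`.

Generating nonterminals: {Start, W, X}.
Reachable from Start after that: {Start, X}.
Removed useless symbols: {W, Z} and every production mentioning them.

Start ::= ( | X; X ::= ) | Start X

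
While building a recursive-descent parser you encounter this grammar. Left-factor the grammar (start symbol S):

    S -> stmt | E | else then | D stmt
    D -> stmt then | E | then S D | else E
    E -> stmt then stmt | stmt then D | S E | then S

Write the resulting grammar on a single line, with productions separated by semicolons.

S -> stmt | E | else then | D stmt; D -> stmt then | E | then S D | else E; E -> S E | then S | stmt then E'; E' -> stmt | D

E has alternatives sharing prefix 'stmt then': factor to E → stmt then E' with E' → stmt | D.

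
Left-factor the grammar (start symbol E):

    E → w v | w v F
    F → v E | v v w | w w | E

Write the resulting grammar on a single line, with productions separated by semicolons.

E has alternatives sharing prefix 'w v': factor to E → w v E' with E' → ε | F.
F has alternatives sharing prefix 'v': factor to F → v F' with F' → E | v w.

E → w v E'; F → w w | E | v F'; E' → eps | F; F' → E | v w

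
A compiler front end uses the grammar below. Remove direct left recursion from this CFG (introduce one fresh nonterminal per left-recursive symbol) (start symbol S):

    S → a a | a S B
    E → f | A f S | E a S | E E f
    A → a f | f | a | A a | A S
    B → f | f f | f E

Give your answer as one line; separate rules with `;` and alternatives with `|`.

S → a a | a S B; E → f E' | A f S E'; A → a f A' | f A' | a A'; B → f | f f | f E; E' → a S E' | E f E' | ε; A' → a A' | S A' | ε

Directly left-recursive nonterminals: E, A.
For E: α = {a S, E f}, β = {f, A f S}. Rewrite as E → β E' and E' → α E' | ε.
For A: α = {a, S}, β = {a f, f, a}. Rewrite as A → β A' and A' → α A' | ε.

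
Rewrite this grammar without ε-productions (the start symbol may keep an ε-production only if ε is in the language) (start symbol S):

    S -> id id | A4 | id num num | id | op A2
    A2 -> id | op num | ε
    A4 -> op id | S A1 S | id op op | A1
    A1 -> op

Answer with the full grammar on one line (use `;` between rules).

Nullable set = {A2}.
ε ∉ L(G), so no ε-production is kept.
For each production, add variants omitting each subset of nullable occurrences: S → op A2 gives op A2 | op.

S -> id id | A4 | id num num | id | op A2 | op; A2 -> id | op num; A4 -> op id | S A1 S | id op op | A1; A1 -> op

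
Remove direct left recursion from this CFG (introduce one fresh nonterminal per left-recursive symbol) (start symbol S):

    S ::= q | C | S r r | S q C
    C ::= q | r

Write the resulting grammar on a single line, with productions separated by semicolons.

S ::= q S' | C S'; C ::= q | r; S' ::= r r S' | q C S' | ε

S is directly left-recursive.
For S: α = {r r, q C}, β = {q, C}. Rewrite as S → β S' and S' → α S' | ε.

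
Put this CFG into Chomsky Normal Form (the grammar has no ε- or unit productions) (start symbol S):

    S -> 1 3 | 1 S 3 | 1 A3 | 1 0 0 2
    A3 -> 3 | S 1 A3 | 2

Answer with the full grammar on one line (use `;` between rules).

S -> X1 X2 | X1 Y1 | X1 A3 | X1 Y2; A3 -> 3 | S Y4 | 2; X1 -> 1; X2 -> 3; X3 -> 0; X4 -> 2; Y1 -> S X2; Y2 -> X3 Y3; Y3 -> X3 X4; Y4 -> X1 A3

Introduce a nonterminal for each terminal appearing in a rule of length ≥ 2: X1 → 1, X2 → 3, X3 → 0, X4 → 2.
Binarize each right-hand side of length ≥ 3 by chaining fresh nonterminals (Y1, Y2, …): affected rules were S → X1 S X2; S → X1 X3 X3 X4; A3 → S X1 A3.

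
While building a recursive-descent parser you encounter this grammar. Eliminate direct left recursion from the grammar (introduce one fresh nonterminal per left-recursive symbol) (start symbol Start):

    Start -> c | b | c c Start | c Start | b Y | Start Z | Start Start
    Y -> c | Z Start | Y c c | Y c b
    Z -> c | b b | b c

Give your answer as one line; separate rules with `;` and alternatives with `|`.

Left recursion appears on Start, Y.
For Start: α = {Z, Start}, β = {c, b, c c Start, c Start, b Y}. Rewrite as Start → β Start1 and Start1 → α Start1 | ε.
For Y: α = {c c, c b}, β = {c, Z Start}. Rewrite as Y → β Y1 and Y1 → α Y1 | ε.

Start -> c Start1 | b Start1 | c c Start Start1 | c Start Start1 | b Y Start1; Y -> c Y1 | Z Start Y1; Z -> c | b b | b c; Start1 -> Z Start1 | Start Start1 | ε; Y1 -> c c Y1 | c b Y1 | ε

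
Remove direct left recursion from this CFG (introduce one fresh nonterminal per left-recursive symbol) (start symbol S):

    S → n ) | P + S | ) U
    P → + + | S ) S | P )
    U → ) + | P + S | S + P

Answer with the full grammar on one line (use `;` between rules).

S → n ) | P + S | ) U; P → + + P' | S ) S P'; U → ) + | P + S | S + P; P' → ) P' | ε

P is directly left-recursive.
For P: α = {)}, β = {+ +, S ) S}. Rewrite as P → β P' and P' → α P' | ε.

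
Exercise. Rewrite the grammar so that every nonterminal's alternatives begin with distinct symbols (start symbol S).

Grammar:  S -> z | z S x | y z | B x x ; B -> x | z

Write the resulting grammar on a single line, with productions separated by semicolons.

S has alternatives sharing prefix 'z': factor to S → z S' with S' → ε | S x.

S -> y z | B x x | z S'; B -> x | z; S' -> ε | S x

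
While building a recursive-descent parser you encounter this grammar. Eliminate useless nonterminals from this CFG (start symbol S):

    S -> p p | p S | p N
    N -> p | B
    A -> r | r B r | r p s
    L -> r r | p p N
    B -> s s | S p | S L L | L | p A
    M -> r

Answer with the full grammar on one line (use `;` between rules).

S -> p p | p S | p N; N -> p | B; A -> r | r B r | r p s; L -> r r | p p N; B -> s s | S p | S L L | L | p A

Generating nonterminals: {A, B, L, M, N, S}.
Reachable from S after that: {A, B, L, N, S}.
Removed useless symbols: {M} and every production mentioning them.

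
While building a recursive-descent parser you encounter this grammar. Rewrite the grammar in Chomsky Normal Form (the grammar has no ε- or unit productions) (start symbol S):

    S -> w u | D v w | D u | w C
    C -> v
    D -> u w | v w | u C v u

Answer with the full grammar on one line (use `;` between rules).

Introduce a nonterminal for each terminal appearing in a rule of length ≥ 2: X1 → w, X2 → u, X3 → v.
Binarize each right-hand side of length ≥ 3 by chaining fresh nonterminals (Y1, Y2, …): affected rules were S → D X3 X1; D → X2 C X3 X2.

S -> X1 X2 | D Y1 | D X2 | X1 C; C -> v; D -> X2 X1 | X3 X1 | X2 Y2; X1 -> w; X2 -> u; X3 -> v; Y1 -> X3 X1; Y2 -> C Y3; Y3 -> X3 X2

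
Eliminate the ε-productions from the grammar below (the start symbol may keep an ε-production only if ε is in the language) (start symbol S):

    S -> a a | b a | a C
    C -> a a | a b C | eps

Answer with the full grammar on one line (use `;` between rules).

Nullable nonterminals: {C}.
ε ∉ L(G), so no ε-production is kept.
Add the nullable-subset variants: S → a C gives a C | a. C → a b C gives a b C | a b.

S -> a a | b a | a C | a; C -> a a | a b C | a b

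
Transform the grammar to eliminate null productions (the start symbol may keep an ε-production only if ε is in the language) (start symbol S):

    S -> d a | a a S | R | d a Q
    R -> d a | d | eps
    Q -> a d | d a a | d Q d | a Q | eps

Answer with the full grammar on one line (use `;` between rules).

S -> d a | a a S | a a | R | d a Q | eps; R -> d a | d; Q -> a d | d a a | d Q d | d d | a Q | a

Nullable nonterminals: {Q, R, S}.
ε ∈ L(G) since S is nullable, so keep S → ε.
Add the nullable-subset variants: S → a a S gives a a S | a a. Q → d Q d gives d Q d | d d. Q → a Q gives a Q | a.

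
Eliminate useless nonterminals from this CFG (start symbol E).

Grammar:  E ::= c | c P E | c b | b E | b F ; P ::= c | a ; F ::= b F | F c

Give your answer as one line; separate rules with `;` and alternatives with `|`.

Generating nonterminals: {E, P}.
Reachable from E after that: {E, P}.
Removed useless symbols: {F} and every production mentioning them.

E ::= c | c P E | c b | b E; P ::= c | a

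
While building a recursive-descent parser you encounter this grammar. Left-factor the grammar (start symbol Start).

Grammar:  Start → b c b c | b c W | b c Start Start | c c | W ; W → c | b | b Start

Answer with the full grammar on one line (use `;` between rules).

Start has alternatives sharing prefix 'b c': factor to Start → b c Start1 with Start1 → b c | W | Start Start.
W has alternatives sharing prefix 'b': factor to W → b W1 with W1 → ε | Start.

Start → c c | W | b c Start1; W → c | b W1; Start1 → b c | W | Start Start; W1 → eps | Start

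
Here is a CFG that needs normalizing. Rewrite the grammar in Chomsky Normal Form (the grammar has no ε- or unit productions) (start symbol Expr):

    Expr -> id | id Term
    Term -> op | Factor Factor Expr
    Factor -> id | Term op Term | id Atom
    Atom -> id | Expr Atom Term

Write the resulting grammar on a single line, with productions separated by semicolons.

Introduce a nonterminal for each terminal appearing in a rule of length ≥ 2: X1 → id, X2 → op.
Binarize each right-hand side of length ≥ 3 by chaining fresh nonterminals (Y1, Y2, …): affected rules were Term → Factor Factor Expr; Factor → Term X2 Term; Atom → Expr Atom Term.

Expr -> id | X1 Term; Term -> op | Factor Y1; Factor -> id | Term Y2 | X1 Atom; Atom -> id | Expr Y3; X1 -> id; X2 -> op; Y1 -> Factor Expr; Y2 -> X2 Term; Y3 -> Atom Term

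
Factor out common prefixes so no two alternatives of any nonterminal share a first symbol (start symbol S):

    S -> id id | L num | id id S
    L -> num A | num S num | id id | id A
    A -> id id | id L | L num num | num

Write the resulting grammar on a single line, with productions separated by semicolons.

S has alternatives sharing prefix 'id id': factor to S → id id S' with S' → ε | S.
L has alternatives sharing prefix 'num': factor to L → num L' with L' → A | S num.
L has alternatives sharing prefix 'id': factor to L → id L'' with L'' → id | A.
A has alternatives sharing prefix 'id': factor to A → id A' with A' → id | L.

S -> L num | id id S'; L -> num L' | id L''; A -> L num num | num | id A'; S' -> eps | S; L' -> A | S num; L'' -> id | A; A' -> id | L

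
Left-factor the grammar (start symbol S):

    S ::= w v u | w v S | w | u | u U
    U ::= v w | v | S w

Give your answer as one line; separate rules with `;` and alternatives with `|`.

S has alternatives sharing prefix 'w': factor to S → w S' with S' → v u | v S | ε.
S has alternatives sharing prefix 'u': factor to S → u S'' with S'' → ε | U.
U has alternatives sharing prefix 'v': factor to U → v U' with U' → w | ε.
S' has alternatives sharing prefix 'v': factor to S' → v S''' with S''' → u | S.

S ::= w S' | u S''; U ::= S w | v U'; S' ::= ε | v S'''; S'' ::= ε | U; U' ::= w | ε; S''' ::= u | S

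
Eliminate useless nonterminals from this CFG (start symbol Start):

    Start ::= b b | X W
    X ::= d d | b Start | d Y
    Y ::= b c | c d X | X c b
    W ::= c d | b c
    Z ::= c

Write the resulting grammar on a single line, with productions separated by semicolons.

Generating nonterminals: {Start, W, X, Y, Z}.
Reachable from Start after that: {Start, W, X, Y}.
Removed useless symbols: {Z} and every production mentioning them.

Start ::= b b | X W; X ::= d d | b Start | d Y; Y ::= b c | c d X | X c b; W ::= c d | b c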